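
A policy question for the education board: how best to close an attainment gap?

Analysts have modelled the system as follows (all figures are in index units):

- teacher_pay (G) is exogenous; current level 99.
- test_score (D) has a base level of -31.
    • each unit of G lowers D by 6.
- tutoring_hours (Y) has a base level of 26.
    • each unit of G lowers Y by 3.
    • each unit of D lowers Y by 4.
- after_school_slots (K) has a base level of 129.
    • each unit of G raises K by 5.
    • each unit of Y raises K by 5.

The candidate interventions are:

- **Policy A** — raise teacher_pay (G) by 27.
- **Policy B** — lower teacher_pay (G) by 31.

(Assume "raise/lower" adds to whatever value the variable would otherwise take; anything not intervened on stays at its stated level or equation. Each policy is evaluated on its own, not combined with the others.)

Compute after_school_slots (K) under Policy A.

14739

Policy A (G + 27):
  G = 99 + 27 = 126
  D = -31 − 6·126 = -787
  Y = 26 − 3·126 − 4·(-787) = 2796
  K = 129 + 5·126 + 5·2796 = 14739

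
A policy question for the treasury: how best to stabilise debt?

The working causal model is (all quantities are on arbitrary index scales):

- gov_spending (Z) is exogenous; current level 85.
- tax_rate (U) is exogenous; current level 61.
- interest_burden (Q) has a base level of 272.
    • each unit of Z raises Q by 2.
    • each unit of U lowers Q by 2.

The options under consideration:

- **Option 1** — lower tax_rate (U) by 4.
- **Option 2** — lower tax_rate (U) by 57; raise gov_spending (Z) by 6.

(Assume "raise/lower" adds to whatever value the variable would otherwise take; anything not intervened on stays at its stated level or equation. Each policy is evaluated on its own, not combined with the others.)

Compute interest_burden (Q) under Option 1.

Option 1 (U − 4):
  Z = 85
  U = 61 − 4 = 57
  Q = 272 + 2·85 − 2·57 = 328

328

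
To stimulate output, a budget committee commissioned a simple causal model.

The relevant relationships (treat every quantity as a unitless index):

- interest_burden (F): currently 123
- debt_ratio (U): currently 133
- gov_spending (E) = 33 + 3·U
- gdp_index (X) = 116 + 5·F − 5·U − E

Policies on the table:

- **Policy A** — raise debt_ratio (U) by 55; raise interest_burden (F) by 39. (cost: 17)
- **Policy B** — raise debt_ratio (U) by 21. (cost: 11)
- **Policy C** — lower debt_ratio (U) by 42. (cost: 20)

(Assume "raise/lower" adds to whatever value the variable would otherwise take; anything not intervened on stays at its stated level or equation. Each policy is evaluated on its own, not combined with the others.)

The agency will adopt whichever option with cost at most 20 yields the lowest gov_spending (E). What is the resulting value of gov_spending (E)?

Policy A (U + 55, F + 39):
  U = 133 + 55 = 188
  E = 33 + 3·188 = 597
Policy B (U + 21):
  U = 133 + 21 = 154
  E = 33 + 3·154 = 495
Policy C (U − 42):
  U = 133 − 42 = 91
  E = 33 + 3·91 = 306
Comparing — Policy A: E=597, Policy B: E=495, Policy C: E=306. Lowest is 306 (Policy C).

306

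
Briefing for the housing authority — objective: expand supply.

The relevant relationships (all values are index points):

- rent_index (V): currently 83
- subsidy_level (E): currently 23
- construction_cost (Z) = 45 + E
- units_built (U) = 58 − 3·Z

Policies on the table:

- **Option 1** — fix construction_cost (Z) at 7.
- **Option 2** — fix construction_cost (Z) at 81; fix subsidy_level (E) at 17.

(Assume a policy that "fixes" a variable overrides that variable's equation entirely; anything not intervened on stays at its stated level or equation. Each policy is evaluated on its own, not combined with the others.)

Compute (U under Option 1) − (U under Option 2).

Option 1 (Z := 7):
  E = 23
  Z = 7
  U = 58 − 3·7 = 37
Option 2 (Z := 81, E := 17):
  E = 17
  Z = 81
  U = 58 − 3·81 = -185
U: 37 − (-185) = 222

222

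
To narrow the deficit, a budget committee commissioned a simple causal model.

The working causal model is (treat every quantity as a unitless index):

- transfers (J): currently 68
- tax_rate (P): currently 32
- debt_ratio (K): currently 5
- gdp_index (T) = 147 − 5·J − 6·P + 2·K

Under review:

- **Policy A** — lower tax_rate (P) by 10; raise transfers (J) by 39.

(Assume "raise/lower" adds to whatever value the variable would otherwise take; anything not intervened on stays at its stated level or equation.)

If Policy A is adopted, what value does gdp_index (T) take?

-510

Policy A (P − 10, J + 39):
  J = 68 + 39 = 107
  P = 32 − 10 = 22
  K = 5
  T = 147 − 5·107 − 6·22 + 2·5 = -510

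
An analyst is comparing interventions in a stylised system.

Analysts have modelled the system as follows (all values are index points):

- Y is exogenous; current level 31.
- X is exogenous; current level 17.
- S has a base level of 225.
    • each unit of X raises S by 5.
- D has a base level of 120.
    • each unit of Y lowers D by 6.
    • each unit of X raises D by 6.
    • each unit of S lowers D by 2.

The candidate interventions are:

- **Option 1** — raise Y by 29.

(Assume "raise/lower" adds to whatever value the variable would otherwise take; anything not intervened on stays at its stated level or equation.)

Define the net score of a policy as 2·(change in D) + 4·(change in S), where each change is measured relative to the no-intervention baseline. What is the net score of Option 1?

Baseline:
  Y = 31
  X = 17
  S = 225 + 5·17 = 310
  D = 120 − 6·31 + 6·17 − 2·310 = -584
Option 1 (Y + 29):
  Y = 31 + 29 = 60
  X = 17
  S = 225 + 5·17 = 310
  D = 120 − 6·60 + 6·17 − 2·310 = -758
ΔD = -758 − (-584) = -174; ΔS = 310 − 310 = 0
Score = 2·(-174) + 4·0 = -348

-348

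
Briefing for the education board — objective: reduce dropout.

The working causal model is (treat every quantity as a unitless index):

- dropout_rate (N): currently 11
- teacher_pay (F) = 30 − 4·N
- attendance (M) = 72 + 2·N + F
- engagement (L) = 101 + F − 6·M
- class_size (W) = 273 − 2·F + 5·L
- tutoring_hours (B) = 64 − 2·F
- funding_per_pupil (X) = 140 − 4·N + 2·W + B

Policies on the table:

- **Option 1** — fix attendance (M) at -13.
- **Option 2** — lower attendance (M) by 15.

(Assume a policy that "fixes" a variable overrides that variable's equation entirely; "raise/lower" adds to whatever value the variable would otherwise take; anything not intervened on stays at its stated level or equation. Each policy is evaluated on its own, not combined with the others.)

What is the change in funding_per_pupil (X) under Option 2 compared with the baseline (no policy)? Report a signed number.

900

Baseline:
  N = 11
  F = 30 − 4·11 = -14
  M = 72 + 2·11 + (-14) = 80
  L = 101 + (-14) − 6·80 = -393
  W = 273 − 2·(-14) + 5·(-393) = -1664
  B = 64 − 2·(-14) = 92
  X = 140 − 4·11 + 2·(-1664) + 92 = -3140
Option 2 (M − 15):
  N = 11
  F = 30 − 4·11 = -14
  M = 72 + 2·11 + (-14) (−15 from intervention) = 65
  L = 101 + (-14) − 6·65 = -303
  W = 273 − 2·(-14) + 5·(-303) = -1214
  B = 64 − 2·(-14) = 92
  X = 140 − 4·11 + 2·(-1214) + 92 = -2240
Change in X: -2240 − (-3140) = 900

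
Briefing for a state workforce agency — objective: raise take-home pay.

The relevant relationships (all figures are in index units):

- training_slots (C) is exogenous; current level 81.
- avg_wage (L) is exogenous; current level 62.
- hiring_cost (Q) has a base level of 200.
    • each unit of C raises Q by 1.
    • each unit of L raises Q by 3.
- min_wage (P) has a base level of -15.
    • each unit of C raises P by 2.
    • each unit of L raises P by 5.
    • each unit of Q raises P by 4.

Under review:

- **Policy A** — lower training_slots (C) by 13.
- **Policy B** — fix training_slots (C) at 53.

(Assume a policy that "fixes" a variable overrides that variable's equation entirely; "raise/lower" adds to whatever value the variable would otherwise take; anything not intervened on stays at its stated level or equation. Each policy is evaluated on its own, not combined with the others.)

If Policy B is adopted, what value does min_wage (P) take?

Policy B (C := 53):
  C = 53
  L = 62
  Q = 200 + 53 + 3·62 = 439
  P = -15 + 2·53 + 5·62 + 4·439 = 2157

2157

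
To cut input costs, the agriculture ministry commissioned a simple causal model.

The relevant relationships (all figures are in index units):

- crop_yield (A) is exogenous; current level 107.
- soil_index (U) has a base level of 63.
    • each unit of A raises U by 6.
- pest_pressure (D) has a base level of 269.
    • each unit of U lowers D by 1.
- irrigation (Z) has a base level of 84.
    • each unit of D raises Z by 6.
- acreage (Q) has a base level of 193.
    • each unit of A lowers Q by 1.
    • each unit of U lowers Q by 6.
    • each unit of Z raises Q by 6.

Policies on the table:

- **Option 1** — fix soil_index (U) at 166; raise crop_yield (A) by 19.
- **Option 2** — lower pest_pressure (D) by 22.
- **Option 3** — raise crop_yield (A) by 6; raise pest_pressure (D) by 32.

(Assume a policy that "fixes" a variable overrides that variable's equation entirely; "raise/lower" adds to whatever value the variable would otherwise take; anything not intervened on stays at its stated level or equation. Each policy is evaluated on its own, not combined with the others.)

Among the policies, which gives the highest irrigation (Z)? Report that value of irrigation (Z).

702

Option 1 (U := 166, A + 19):
  A = 107 + 19 = 126
  U = 166
  D = 269 − 166 = 103
  Z = 84 + 6·103 = 702
Option 2 (D − 22):
  A = 107
  U = 63 + 6·107 = 705
  D = 269 − 705 (−22 from intervention) = -458
  Z = 84 + 6·(-458) = -2664
Option 3 (A + 6, D + 32):
  A = 107 + 6 = 113
  U = 63 + 6·113 = 741
  D = 269 − 741 (+32 from intervention) = -440
  Z = 84 + 6·(-440) = -2556
Comparing — Option 1: Z=702, Option 2: Z=-2664, Option 3: Z=-2556. Highest is 702 (Option 1).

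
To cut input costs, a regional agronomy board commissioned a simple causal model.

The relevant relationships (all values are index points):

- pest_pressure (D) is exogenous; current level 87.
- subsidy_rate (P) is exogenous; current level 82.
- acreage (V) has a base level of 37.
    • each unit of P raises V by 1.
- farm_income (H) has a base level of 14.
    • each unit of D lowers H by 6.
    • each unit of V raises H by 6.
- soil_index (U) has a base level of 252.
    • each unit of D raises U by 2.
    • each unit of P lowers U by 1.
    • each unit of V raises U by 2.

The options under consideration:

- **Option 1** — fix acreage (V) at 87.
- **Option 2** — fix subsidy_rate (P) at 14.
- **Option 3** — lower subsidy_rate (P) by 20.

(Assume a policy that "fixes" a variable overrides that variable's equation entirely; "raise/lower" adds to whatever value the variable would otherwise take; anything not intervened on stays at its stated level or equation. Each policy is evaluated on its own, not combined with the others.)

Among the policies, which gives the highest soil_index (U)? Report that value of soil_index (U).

562

Option 1 (V := 87):
  D = 87
  P = 82
  V = 87
  U = 252 + 2·87 − 82 + 2·87 = 518
Option 2 (P := 14):
  D = 87
  P = 14
  V = 37 + 14 = 51
  U = 252 + 2·87 − 14 + 2·51 = 514
Option 3 (P − 20):
  D = 87
  P = 82 − 20 = 62
  V = 37 + 62 = 99
  U = 252 + 2·87 − 62 + 2·99 = 562
Comparing — Option 1: U=518, Option 2: U=514, Option 3: U=562. Highest is 562 (Option 3).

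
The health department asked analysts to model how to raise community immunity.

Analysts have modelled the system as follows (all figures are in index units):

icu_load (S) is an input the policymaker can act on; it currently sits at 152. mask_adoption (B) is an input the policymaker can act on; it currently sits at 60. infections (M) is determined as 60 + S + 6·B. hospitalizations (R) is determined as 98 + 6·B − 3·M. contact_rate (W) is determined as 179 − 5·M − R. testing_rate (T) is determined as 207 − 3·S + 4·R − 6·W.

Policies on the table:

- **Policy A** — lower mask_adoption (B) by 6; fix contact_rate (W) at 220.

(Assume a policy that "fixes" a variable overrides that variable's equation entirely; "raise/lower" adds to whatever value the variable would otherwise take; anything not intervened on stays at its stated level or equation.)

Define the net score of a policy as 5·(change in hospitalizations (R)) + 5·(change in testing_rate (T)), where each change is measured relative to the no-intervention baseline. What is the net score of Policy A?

-47490

Baseline:
  S = 152
  B = 60
  M = 60 + 152 + 6·60 = 572
  R = 98 + 6·60 − 3·572 = -1258
  W = 179 − 5·572 − (-1258) = -1423
  T = 207 − 3·152 + 4·(-1258) − 6·(-1423) = 3257
Policy A (B − 6, W := 220):
  S = 152
  B = 60 − 6 = 54
  M = 60 + 152 + 6·54 = 536
  R = 98 + 6·54 − 3·536 = -1186
  W = 220
  T = 207 − 3·152 + 4·(-1186) − 6·220 = -6313
ΔR = -1186 − (-1258) = 72; ΔT = -6313 − 3257 = -9570
Score = 5·72 + 5·(-9570) = -47490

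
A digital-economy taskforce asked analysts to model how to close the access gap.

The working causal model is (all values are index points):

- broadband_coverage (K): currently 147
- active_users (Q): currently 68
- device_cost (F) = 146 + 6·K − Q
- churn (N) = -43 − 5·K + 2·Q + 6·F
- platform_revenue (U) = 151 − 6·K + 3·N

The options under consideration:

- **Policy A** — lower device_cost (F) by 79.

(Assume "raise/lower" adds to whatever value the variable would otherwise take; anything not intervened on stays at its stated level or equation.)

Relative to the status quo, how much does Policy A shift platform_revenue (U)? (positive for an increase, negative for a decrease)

-1422

Baseline:
  K = 147
  Q = 68
  F = 146 + 6·147 − 68 = 960
  N = -43 − 5·147 + 2·68 + 6·960 = 5118
  U = 151 − 6·147 + 3·5118 = 14623
Policy A (F − 79):
  K = 147
  Q = 68
  F = 146 + 6·147 − 68 (−79 from intervention) = 881
  N = -43 − 5·147 + 2·68 + 6·881 = 4644
  U = 151 − 6·147 + 3·4644 = 13201
Change in U: 13201 − 14623 = -1422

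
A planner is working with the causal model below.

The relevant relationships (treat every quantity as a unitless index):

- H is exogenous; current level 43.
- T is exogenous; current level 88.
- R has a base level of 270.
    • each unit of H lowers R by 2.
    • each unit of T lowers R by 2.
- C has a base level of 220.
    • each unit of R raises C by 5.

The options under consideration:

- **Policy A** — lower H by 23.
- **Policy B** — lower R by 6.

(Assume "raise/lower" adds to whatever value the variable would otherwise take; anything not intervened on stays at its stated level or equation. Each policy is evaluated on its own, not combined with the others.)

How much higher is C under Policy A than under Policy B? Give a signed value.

260

Policy A (H − 23):
  H = 43 − 23 = 20
  T = 88
  R = 270 − 2·20 − 2·88 = 54
  C = 220 + 5·54 = 490
Policy B (R − 6):
  H = 43
  T = 88
  R = 270 − 2·43 − 2·88 (−6 from intervention) = 2
  C = 220 + 5·2 = 230
C: 490 − 230 = 260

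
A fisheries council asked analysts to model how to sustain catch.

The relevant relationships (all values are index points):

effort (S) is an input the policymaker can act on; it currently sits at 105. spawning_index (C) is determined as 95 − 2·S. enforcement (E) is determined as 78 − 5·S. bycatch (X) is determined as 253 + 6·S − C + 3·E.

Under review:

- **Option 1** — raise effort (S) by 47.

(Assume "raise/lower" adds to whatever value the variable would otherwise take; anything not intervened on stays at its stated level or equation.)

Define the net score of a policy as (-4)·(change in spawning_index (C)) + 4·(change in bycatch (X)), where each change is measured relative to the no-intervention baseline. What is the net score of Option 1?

-940

Baseline:
  S = 105
  C = 95 − 2·105 = -115
  E = 78 − 5·105 = -447
  X = 253 + 6·105 − (-115) + 3·(-447) = -343
Option 1 (S + 47):
  S = 105 + 47 = 152
  C = 95 − 2·152 = -209
  E = 78 − 5·152 = -682
  X = 253 + 6·152 − (-209) + 3·(-682) = -672
ΔC = -209 − (-115) = -94; ΔX = -672 − (-343) = -329
Score = (-4)·(-94) + 4·(-329) = -940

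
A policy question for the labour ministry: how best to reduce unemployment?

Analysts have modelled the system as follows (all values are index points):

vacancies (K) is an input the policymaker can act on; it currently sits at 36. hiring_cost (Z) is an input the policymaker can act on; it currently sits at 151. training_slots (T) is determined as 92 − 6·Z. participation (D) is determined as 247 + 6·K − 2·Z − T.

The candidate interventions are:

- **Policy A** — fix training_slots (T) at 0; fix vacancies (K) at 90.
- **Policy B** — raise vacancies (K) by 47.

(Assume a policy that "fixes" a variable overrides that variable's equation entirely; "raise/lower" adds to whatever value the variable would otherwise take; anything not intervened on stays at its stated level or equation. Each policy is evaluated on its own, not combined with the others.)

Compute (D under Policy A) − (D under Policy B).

Policy A (T := 0, K := 90):
  K = 90
  Z = 151
  T = 0
  D = 247 + 6·90 − 2·151 − 0 = 485
Policy B (K + 47):
  K = 36 + 47 = 83
  Z = 151
  T = 92 − 6·151 = -814
  D = 247 + 6·83 − 2·151 − (-814) = 1257
D: 485 − 1257 = -772

-772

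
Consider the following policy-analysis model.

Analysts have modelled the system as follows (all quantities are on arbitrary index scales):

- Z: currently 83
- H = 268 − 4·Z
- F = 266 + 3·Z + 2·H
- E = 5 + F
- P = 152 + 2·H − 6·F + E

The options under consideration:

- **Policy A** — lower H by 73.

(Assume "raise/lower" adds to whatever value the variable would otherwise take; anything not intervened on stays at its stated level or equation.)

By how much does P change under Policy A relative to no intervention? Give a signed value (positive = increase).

584

Baseline:
  Z = 83
  H = 268 − 4·83 = -64
  F = 266 + 3·83 + 2·(-64) = 387
  E = 5 + 387 = 392
  P = 152 + 2·(-64) − 6·387 + 392 = -1906
Policy A (H − 73):
  Z = 83
  H = 268 − 4·83 (−73 from intervention) = -137
  F = 266 + 3·83 + 2·(-137) = 241
  E = 5 + 241 = 246
  P = 152 + 2·(-137) − 6·241 + 246 = -1322
Change in P: -1322 − (-1906) = 584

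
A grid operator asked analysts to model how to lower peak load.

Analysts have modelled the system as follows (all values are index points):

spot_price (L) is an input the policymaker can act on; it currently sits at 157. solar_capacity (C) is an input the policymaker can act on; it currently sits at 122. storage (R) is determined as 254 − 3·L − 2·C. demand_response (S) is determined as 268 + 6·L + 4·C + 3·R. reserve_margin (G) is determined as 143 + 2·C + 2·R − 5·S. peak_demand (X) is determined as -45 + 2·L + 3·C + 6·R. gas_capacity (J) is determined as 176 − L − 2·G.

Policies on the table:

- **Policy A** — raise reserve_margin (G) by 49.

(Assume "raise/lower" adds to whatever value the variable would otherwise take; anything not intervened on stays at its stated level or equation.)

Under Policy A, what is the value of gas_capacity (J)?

4141

Policy A (G + 49):
  L = 157
  C = 122
  R = 254 − 3·157 − 2·122 = -461
  S = 268 + 6·157 + 4·122 + 3·(-461) = 315
  G = 143 + 2·122 + 2·(-461) − 5·315 (+49 from intervention) = -2061
  J = 176 − 157 − 2·(-2061) = 4141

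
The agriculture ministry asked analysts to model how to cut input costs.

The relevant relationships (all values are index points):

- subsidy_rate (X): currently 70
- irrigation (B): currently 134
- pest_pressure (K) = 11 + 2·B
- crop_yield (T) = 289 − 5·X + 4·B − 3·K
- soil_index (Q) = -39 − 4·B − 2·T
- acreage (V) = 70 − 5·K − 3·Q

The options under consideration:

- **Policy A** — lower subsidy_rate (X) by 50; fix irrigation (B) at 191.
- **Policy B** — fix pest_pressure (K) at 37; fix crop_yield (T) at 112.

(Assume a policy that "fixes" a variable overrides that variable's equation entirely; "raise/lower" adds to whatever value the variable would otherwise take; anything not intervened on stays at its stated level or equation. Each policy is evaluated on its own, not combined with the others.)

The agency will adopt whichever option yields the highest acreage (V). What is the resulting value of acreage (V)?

Policy A (X − 50, B := 191):
  X = 70 − 50 = 20
  B = 191
  K = 11 + 2·191 = 393
  T = 289 − 5·20 + 4·191 − 3·393 = -226
  Q = -39 − 4·191 − 2·(-226) = -351
  V = 70 − 5·393 − 3·(-351) = -842
Policy B (K := 37, T := 112):
  X = 70
  B = 134
  K = 37
  T = 112
  Q = -39 − 4·134 − 2·112 = -799
  V = 70 − 5·37 − 3·(-799) = 2282
Comparing — Policy A: V=-842, Policy B: V=2282. Highest is 2282 (Policy B).

2282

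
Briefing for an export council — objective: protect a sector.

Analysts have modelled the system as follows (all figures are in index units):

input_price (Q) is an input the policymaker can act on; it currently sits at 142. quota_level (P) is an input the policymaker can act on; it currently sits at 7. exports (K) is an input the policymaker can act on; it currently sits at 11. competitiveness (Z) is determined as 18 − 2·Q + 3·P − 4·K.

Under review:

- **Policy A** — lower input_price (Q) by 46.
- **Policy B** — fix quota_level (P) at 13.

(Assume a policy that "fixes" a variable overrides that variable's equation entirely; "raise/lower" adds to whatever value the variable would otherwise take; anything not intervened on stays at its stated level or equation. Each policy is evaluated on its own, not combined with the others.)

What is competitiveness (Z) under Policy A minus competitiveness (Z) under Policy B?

Policy A (Q − 46):
  Q = 142 − 46 = 96
  P = 7
  K = 11
  Z = 18 − 2·96 + 3·7 − 4·11 = -197
Policy B (P := 13):
  Q = 142
  P = 13
  K = 11
  Z = 18 − 2·142 + 3·13 − 4·11 = -271
Z: -197 − (-271) = 74

74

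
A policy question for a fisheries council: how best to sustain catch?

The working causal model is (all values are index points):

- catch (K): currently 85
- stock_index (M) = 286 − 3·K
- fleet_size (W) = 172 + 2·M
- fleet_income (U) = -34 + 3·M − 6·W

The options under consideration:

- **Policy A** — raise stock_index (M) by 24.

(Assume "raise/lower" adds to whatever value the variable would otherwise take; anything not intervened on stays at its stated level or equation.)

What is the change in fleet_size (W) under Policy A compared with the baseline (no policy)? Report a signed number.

48

Baseline:
  K = 85
  M = 286 − 3·85 = 31
  W = 172 + 2·31 = 234
Policy A (M + 24):
  K = 85
  M = 286 − 3·85 (+24 from intervention) = 55
  W = 172 + 2·55 = 282
Change in W: 282 − 234 = 48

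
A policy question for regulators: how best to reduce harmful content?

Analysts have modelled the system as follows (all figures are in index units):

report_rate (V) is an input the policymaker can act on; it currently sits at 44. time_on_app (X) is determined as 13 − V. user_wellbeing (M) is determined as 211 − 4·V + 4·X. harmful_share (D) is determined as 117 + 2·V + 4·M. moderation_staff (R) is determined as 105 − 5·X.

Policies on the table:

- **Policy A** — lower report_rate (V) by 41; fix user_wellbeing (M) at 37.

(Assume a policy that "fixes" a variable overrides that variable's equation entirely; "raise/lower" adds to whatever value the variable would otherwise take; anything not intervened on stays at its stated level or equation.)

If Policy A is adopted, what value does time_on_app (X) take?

Policy A (V − 41, M := 37):
  V = 44 − 41 = 3
  X = 13 − 3 = 10

10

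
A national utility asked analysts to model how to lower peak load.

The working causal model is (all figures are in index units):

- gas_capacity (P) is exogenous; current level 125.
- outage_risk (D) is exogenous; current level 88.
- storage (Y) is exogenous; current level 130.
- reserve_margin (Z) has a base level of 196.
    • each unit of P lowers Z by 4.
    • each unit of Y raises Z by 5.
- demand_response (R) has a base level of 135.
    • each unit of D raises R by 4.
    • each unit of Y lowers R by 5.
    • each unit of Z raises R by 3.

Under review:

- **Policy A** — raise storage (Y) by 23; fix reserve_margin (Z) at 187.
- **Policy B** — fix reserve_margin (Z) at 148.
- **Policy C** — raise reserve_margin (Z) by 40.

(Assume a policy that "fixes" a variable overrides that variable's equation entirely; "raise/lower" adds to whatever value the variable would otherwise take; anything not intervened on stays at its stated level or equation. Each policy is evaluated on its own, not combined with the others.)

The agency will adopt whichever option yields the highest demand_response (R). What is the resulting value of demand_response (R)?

995

Policy A (Y + 23, Z := 187):
  P = 125
  D = 88
  Y = 130 + 23 = 153
  Z = 187
  R = 135 + 4·88 − 5·153 + 3·187 = 283
Policy B (Z := 148):
  P = 125
  D = 88
  Y = 130
  Z = 148
  R = 135 + 4·88 − 5·130 + 3·148 = 281
Policy C (Z + 40):
  P = 125
  D = 88
  Y = 130
  Z = 196 − 4·125 + 5·130 (+40 from intervention) = 386
  R = 135 + 4·88 − 5·130 + 3·386 = 995
Comparing — Policy A: R=283, Policy B: R=281, Policy C: R=995. Highest is 995 (Policy C).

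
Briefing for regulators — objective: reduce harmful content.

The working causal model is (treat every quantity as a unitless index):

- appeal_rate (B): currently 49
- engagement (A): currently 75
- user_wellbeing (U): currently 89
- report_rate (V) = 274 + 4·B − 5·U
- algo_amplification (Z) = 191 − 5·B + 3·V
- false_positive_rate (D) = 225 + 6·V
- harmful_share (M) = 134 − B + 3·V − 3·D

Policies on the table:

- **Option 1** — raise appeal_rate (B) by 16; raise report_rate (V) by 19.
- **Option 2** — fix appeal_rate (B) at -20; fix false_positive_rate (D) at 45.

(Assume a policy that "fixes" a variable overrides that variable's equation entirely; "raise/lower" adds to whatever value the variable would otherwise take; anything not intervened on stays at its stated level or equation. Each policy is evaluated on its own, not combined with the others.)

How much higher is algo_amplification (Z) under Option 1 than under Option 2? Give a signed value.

Option 1 (B + 16, V + 19):
  B = 49 + 16 = 65
  U = 89
  V = 274 + 4·65 − 5·89 (+19 from intervention) = 108
  Z = 191 − 5·65 + 3·108 = 190
Option 2 (B := -20, D := 45):
  B = -20
  U = 89
  V = 274 + 4·(-20) − 5·89 = -251
  Z = 191 − 5·(-20) + 3·(-251) = -462
Z: 190 − (-462) = 652

652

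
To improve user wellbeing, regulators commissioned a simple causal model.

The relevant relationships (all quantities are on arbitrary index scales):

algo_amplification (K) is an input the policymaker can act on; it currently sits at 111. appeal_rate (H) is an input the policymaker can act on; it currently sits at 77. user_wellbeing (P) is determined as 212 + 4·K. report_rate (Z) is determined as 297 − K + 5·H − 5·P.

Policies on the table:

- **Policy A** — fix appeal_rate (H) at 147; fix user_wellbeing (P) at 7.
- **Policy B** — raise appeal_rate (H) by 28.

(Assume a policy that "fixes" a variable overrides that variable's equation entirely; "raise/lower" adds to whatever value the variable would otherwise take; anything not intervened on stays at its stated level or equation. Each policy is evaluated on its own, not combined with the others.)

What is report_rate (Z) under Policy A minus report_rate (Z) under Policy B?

Policy A (H := 147, P := 7):
  K = 111
  H = 147
  P = 7
  Z = 297 − 111 + 5·147 − 5·7 = 886
Policy B (H + 28):
  K = 111
  H = 77 + 28 = 105
  P = 212 + 4·111 = 656
  Z = 297 − 111 + 5·105 − 5·656 = -2569
Z: 886 − (-2569) = 3455

3455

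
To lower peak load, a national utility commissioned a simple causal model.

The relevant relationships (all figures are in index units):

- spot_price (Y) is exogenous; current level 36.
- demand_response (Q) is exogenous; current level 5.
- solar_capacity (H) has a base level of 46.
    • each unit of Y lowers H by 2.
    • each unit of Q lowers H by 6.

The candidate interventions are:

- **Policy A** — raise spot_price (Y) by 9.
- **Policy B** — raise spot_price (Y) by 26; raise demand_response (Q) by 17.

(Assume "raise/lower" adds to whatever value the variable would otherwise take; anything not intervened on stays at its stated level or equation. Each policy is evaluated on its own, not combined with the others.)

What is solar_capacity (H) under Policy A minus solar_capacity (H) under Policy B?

136

Policy A (Y + 9):
  Y = 36 + 9 = 45
  Q = 5
  H = 46 − 2·45 − 6·5 = -74
Policy B (Y + 26, Q + 17):
  Y = 36 + 26 = 62
  Q = 5 + 17 = 22
  H = 46 − 2·62 − 6·22 = -210
H: -74 − (-210) = 136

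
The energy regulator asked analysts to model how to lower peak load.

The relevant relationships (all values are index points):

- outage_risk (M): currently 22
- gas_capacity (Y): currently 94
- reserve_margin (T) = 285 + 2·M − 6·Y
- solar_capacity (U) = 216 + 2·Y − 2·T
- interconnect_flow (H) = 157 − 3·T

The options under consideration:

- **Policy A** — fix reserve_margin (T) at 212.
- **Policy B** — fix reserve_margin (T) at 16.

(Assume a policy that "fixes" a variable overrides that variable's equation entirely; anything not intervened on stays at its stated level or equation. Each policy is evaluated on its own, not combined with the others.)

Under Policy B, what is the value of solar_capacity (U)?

Policy B (T := 16):
  M = 22
  Y = 94
  T = 16
  U = 216 + 2·94 − 2·16 = 372

372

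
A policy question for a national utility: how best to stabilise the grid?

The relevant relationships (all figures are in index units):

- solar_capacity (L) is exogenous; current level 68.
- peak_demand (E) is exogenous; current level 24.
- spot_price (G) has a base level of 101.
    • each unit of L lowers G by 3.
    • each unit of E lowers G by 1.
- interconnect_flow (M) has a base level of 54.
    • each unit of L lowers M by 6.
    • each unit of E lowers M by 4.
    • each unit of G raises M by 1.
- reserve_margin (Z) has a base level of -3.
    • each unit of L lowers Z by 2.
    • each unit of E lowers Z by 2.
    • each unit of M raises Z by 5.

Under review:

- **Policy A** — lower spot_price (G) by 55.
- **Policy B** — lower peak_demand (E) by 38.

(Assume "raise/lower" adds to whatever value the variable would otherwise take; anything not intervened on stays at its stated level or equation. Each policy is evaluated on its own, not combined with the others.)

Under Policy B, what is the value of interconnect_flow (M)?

Policy B (E − 38):
  L = 68
  E = 24 − 38 = -14
  G = 101 − 3·68 − (-14) = -89
  M = 54 − 6·68 − 4·(-14) + (-89) = -387

-387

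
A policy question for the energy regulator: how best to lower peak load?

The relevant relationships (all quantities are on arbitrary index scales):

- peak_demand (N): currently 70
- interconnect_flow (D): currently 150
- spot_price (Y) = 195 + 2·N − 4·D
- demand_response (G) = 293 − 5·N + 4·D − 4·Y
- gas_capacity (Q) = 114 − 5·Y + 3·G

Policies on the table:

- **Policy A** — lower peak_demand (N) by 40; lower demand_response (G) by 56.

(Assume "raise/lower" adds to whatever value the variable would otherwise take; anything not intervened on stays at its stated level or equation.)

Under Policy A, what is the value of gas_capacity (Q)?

Policy A (N − 40, G − 56):
  N = 70 − 40 = 30
  D = 150
  Y = 195 + 2·30 − 4·150 = -345
  G = 293 − 5·30 + 4·150 − 4·(-345) (−56 from intervention) = 2067
  Q = 114 − 5·(-345) + 3·2067 = 8040

8040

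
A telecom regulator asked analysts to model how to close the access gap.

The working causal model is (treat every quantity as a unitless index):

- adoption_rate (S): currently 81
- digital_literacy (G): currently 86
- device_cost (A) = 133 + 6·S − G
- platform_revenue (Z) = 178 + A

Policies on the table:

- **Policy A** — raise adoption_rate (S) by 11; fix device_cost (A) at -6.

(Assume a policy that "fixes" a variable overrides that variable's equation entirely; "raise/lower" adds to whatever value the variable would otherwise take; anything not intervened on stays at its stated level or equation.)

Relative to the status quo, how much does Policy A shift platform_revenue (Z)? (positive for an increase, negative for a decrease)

-539

Baseline:
  S = 81
  G = 86
  A = 133 + 6·81 − 86 = 533
  Z = 178 + 533 = 711
Policy A (S + 11, A := -6):
  S = 81 + 11 = 92
  G = 86
  A = -6
  Z = 178 + (-6) = 172
Change in Z: 172 − 711 = -539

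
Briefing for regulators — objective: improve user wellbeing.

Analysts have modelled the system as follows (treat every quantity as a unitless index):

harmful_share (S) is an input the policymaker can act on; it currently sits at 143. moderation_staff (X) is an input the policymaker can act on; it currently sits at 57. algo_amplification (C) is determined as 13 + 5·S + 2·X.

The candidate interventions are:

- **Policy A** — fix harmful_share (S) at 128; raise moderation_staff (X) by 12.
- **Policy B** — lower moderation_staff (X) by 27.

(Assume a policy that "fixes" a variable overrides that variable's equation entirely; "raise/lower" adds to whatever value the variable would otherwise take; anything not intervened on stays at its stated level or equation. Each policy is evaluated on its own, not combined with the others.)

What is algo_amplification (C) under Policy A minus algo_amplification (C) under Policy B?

Policy A (S := 128, X + 12):
  S = 128
  X = 57 + 12 = 69
  C = 13 + 5·128 + 2·69 = 791
Policy B (X − 27):
  S = 143
  X = 57 − 27 = 30
  C = 13 + 5·143 + 2·30 = 788
C: 791 − 788 = 3

3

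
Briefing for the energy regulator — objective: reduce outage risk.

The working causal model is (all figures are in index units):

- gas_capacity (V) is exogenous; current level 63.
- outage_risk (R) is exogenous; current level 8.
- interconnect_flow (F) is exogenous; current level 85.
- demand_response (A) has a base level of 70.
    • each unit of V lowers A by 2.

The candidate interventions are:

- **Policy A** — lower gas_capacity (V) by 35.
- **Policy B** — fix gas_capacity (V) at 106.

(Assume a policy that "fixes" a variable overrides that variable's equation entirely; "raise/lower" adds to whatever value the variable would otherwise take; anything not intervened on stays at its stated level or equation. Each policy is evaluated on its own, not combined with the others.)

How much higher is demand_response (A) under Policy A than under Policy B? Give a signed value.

156

Policy A (V − 35):
  V = 63 − 35 = 28
  A = 70 − 2·28 = 14
Policy B (V := 106):
  V = 106
  A = 70 − 2·106 = -142
A: 14 − (-142) = 156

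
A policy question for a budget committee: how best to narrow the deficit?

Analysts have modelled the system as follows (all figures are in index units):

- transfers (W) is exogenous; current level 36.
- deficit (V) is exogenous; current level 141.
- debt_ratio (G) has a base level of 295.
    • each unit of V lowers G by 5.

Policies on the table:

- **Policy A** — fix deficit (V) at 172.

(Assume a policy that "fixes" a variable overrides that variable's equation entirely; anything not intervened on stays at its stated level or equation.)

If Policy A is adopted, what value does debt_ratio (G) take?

Policy A (V := 172):
  V = 172
  G = 295 − 5·172 = -565

-565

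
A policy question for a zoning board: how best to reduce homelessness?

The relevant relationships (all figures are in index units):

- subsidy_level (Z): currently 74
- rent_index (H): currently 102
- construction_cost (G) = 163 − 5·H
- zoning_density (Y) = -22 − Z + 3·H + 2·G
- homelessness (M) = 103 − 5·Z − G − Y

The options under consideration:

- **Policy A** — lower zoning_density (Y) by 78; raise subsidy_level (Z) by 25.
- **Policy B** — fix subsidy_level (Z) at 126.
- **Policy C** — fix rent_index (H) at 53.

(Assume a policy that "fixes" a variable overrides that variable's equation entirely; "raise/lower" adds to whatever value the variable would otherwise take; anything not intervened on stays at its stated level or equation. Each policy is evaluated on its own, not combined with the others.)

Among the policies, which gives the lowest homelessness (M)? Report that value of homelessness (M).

-24

Policy A (Y − 78, Z + 25):
  Z = 74 + 25 = 99
  H = 102
  G = 163 − 5·102 = -347
  Y = -22 − 99 + 3·102 + 2·(-347) (−78 from intervention) = -587
  M = 103 − 5·99 − (-347) − (-587) = 542
Policy B (Z := 126):
  Z = 126
  H = 102
  G = 163 − 5·102 = -347
  Y = -22 − 126 + 3·102 + 2·(-347) = -536
  M = 103 − 5·126 − (-347) − (-536) = 356
Policy C (H := 53):
  Z = 74
  H = 53
  G = 163 − 5·53 = -102
  Y = -22 − 74 + 3·53 + 2·(-102) = -141
  M = 103 − 5·74 − (-102) − (-141) = -24
Comparing — Policy A: M=542, Policy B: M=356, Policy C: M=-24. Lowest is -24 (Policy C).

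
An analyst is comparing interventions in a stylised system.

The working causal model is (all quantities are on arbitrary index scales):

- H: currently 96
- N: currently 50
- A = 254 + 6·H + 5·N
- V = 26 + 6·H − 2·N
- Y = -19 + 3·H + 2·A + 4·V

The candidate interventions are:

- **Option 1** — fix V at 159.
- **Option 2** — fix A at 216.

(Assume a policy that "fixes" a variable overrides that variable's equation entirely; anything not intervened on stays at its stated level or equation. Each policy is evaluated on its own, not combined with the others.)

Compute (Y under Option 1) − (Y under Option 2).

Option 1 (V := 159):
  H = 96
  N = 50
  A = 254 + 6·96 + 5·50 = 1080
  V = 159
  Y = -19 + 3·96 + 2·1080 + 4·159 = 3065
Option 2 (A := 216):
  H = 96
  N = 50
  A = 216
  V = 26 + 6·96 − 2·50 = 502
  Y = -19 + 3·96 + 2·216 + 4·502 = 2709
Y: 3065 − 2709 = 356

356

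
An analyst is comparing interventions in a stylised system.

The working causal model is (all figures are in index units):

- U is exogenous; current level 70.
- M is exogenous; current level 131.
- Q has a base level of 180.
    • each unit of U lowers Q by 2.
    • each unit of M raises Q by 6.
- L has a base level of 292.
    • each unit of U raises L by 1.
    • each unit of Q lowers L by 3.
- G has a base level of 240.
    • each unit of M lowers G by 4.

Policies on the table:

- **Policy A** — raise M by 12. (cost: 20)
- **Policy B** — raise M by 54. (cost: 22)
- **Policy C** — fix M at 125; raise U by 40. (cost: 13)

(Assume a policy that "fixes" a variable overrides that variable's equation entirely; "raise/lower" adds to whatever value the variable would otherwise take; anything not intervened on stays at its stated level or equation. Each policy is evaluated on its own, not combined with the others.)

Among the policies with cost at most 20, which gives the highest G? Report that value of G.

Policy A (M + 12):
  M = 131 + 12 = 143
  G = 240 − 4·143 = -332
Policy C (M := 125, U + 40):
  M = 125
  G = 240 − 4·125 = -260
Comparing — Policy A: G=-332, Policy C: G=-260. Highest is -260 (Policy C).

-260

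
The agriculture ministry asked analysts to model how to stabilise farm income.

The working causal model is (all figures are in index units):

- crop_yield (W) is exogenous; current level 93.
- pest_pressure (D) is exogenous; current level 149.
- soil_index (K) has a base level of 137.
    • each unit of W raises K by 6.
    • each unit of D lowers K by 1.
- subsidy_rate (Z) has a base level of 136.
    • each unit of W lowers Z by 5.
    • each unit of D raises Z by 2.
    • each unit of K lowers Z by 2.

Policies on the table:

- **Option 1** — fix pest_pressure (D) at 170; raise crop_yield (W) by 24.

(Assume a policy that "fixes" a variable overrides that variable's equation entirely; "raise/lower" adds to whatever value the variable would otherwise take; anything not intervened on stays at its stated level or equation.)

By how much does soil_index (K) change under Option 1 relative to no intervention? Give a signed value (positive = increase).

Baseline:
  W = 93
  D = 149
  K = 137 + 6·93 − 149 = 546
Option 1 (D := 170, W + 24):
  W = 93 + 24 = 117
  D = 170
  K = 137 + 6·117 − 170 = 669
Change in K: 669 − 546 = 123

123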